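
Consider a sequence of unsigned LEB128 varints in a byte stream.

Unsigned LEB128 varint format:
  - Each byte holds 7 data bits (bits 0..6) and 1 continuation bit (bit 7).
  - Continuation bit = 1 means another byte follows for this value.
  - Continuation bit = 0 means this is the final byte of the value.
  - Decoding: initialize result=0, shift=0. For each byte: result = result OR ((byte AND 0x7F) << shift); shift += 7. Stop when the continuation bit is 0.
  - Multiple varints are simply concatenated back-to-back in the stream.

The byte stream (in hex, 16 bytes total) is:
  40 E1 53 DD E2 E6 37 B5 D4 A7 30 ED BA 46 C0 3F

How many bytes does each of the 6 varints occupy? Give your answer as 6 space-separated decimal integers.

Answer: 1 2 4 4 3 2

Derivation:
  byte[0]=0x40 cont=0 payload=0x40=64: acc |= 64<<0 -> acc=64 shift=7 [end]
Varint 1: bytes[0:1] = 40 -> value 64 (1 byte(s))
  byte[1]=0xE1 cont=1 payload=0x61=97: acc |= 97<<0 -> acc=97 shift=7
  byte[2]=0x53 cont=0 payload=0x53=83: acc |= 83<<7 -> acc=10721 shift=14 [end]
Varint 2: bytes[1:3] = E1 53 -> value 10721 (2 byte(s))
  byte[3]=0xDD cont=1 payload=0x5D=93: acc |= 93<<0 -> acc=93 shift=7
  byte[4]=0xE2 cont=1 payload=0x62=98: acc |= 98<<7 -> acc=12637 shift=14
  byte[5]=0xE6 cont=1 payload=0x66=102: acc |= 102<<14 -> acc=1683805 shift=21
  byte[6]=0x37 cont=0 payload=0x37=55: acc |= 55<<21 -> acc=117027165 shift=28 [end]
Varint 3: bytes[3:7] = DD E2 E6 37 -> value 117027165 (4 byte(s))
  byte[7]=0xB5 cont=1 payload=0x35=53: acc |= 53<<0 -> acc=53 shift=7
  byte[8]=0xD4 cont=1 payload=0x54=84: acc |= 84<<7 -> acc=10805 shift=14
  byte[9]=0xA7 cont=1 payload=0x27=39: acc |= 39<<14 -> acc=649781 shift=21
  byte[10]=0x30 cont=0 payload=0x30=48: acc |= 48<<21 -> acc=101313077 shift=28 [end]
Varint 4: bytes[7:11] = B5 D4 A7 30 -> value 101313077 (4 byte(s))
  byte[11]=0xED cont=1 payload=0x6D=109: acc |= 109<<0 -> acc=109 shift=7
  byte[12]=0xBA cont=1 payload=0x3A=58: acc |= 58<<7 -> acc=7533 shift=14
  byte[13]=0x46 cont=0 payload=0x46=70: acc |= 70<<14 -> acc=1154413 shift=21 [end]
Varint 5: bytes[11:14] = ED BA 46 -> value 1154413 (3 byte(s))
  byte[14]=0xC0 cont=1 payload=0x40=64: acc |= 64<<0 -> acc=64 shift=7
  byte[15]=0x3F cont=0 payload=0x3F=63: acc |= 63<<7 -> acc=8128 shift=14 [end]
Varint 6: bytes[14:16] = C0 3F -> value 8128 (2 byte(s))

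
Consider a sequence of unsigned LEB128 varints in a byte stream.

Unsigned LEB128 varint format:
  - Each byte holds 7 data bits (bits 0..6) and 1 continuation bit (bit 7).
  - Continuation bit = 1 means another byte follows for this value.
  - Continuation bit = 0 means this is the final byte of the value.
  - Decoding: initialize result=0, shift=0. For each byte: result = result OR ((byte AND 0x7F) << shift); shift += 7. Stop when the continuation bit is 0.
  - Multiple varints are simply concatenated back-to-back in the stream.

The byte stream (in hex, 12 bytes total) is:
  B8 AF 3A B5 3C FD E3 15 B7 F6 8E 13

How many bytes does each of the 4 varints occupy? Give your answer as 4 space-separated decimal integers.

  byte[0]=0xB8 cont=1 payload=0x38=56: acc |= 56<<0 -> acc=56 shift=7
  byte[1]=0xAF cont=1 payload=0x2F=47: acc |= 47<<7 -> acc=6072 shift=14
  byte[2]=0x3A cont=0 payload=0x3A=58: acc |= 58<<14 -> acc=956344 shift=21 [end]
Varint 1: bytes[0:3] = B8 AF 3A -> value 956344 (3 byte(s))
  byte[3]=0xB5 cont=1 payload=0x35=53: acc |= 53<<0 -> acc=53 shift=7
  byte[4]=0x3C cont=0 payload=0x3C=60: acc |= 60<<7 -> acc=7733 shift=14 [end]
Varint 2: bytes[3:5] = B5 3C -> value 7733 (2 byte(s))
  byte[5]=0xFD cont=1 payload=0x7D=125: acc |= 125<<0 -> acc=125 shift=7
  byte[6]=0xE3 cont=1 payload=0x63=99: acc |= 99<<7 -> acc=12797 shift=14
  byte[7]=0x15 cont=0 payload=0x15=21: acc |= 21<<14 -> acc=356861 shift=21 [end]
Varint 3: bytes[5:8] = FD E3 15 -> value 356861 (3 byte(s))
  byte[8]=0xB7 cont=1 payload=0x37=55: acc |= 55<<0 -> acc=55 shift=7
  byte[9]=0xF6 cont=1 payload=0x76=118: acc |= 118<<7 -> acc=15159 shift=14
  byte[10]=0x8E cont=1 payload=0x0E=14: acc |= 14<<14 -> acc=244535 shift=21
  byte[11]=0x13 cont=0 payload=0x13=19: acc |= 19<<21 -> acc=40090423 shift=28 [end]
Varint 4: bytes[8:12] = B7 F6 8E 13 -> value 40090423 (4 byte(s))

Answer: 3 2 3 4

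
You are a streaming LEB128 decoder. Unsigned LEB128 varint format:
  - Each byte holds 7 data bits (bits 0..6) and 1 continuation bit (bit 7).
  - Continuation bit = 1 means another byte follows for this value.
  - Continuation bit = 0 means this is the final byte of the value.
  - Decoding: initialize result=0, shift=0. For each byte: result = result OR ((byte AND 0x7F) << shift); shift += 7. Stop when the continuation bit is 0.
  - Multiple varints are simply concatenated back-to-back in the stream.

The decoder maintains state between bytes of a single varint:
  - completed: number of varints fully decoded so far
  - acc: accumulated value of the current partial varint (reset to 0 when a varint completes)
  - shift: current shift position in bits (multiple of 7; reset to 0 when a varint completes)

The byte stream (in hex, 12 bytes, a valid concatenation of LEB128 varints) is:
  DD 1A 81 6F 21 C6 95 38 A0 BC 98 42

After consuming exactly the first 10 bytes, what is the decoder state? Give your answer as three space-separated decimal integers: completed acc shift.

Answer: 4 7712 14

Derivation:
byte[0]=0xDD cont=1 payload=0x5D: acc |= 93<<0 -> completed=0 acc=93 shift=7
byte[1]=0x1A cont=0 payload=0x1A: varint #1 complete (value=3421); reset -> completed=1 acc=0 shift=0
byte[2]=0x81 cont=1 payload=0x01: acc |= 1<<0 -> completed=1 acc=1 shift=7
byte[3]=0x6F cont=0 payload=0x6F: varint #2 complete (value=14209); reset -> completed=2 acc=0 shift=0
byte[4]=0x21 cont=0 payload=0x21: varint #3 complete (value=33); reset -> completed=3 acc=0 shift=0
byte[5]=0xC6 cont=1 payload=0x46: acc |= 70<<0 -> completed=3 acc=70 shift=7
byte[6]=0x95 cont=1 payload=0x15: acc |= 21<<7 -> completed=3 acc=2758 shift=14
byte[7]=0x38 cont=0 payload=0x38: varint #4 complete (value=920262); reset -> completed=4 acc=0 shift=0
byte[8]=0xA0 cont=1 payload=0x20: acc |= 32<<0 -> completed=4 acc=32 shift=7
byte[9]=0xBC cont=1 payload=0x3C: acc |= 60<<7 -> completed=4 acc=7712 shift=14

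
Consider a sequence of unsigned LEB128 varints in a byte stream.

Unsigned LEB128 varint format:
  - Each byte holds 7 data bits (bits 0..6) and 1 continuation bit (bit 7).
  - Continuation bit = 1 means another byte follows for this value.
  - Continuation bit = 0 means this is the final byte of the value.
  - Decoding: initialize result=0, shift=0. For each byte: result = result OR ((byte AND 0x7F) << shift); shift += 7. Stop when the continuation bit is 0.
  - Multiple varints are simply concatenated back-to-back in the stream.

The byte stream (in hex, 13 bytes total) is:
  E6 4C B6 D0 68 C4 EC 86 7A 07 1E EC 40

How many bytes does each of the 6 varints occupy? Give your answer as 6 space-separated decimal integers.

Answer: 2 3 4 1 1 2

Derivation:
  byte[0]=0xE6 cont=1 payload=0x66=102: acc |= 102<<0 -> acc=102 shift=7
  byte[1]=0x4C cont=0 payload=0x4C=76: acc |= 76<<7 -> acc=9830 shift=14 [end]
Varint 1: bytes[0:2] = E6 4C -> value 9830 (2 byte(s))
  byte[2]=0xB6 cont=1 payload=0x36=54: acc |= 54<<0 -> acc=54 shift=7
  byte[3]=0xD0 cont=1 payload=0x50=80: acc |= 80<<7 -> acc=10294 shift=14
  byte[4]=0x68 cont=0 payload=0x68=104: acc |= 104<<14 -> acc=1714230 shift=21 [end]
Varint 2: bytes[2:5] = B6 D0 68 -> value 1714230 (3 byte(s))
  byte[5]=0xC4 cont=1 payload=0x44=68: acc |= 68<<0 -> acc=68 shift=7
  byte[6]=0xEC cont=1 payload=0x6C=108: acc |= 108<<7 -> acc=13892 shift=14
  byte[7]=0x86 cont=1 payload=0x06=6: acc |= 6<<14 -> acc=112196 shift=21
  byte[8]=0x7A cont=0 payload=0x7A=122: acc |= 122<<21 -> acc=255964740 shift=28 [end]
Varint 3: bytes[5:9] = C4 EC 86 7A -> value 255964740 (4 byte(s))
  byte[9]=0x07 cont=0 payload=0x07=7: acc |= 7<<0 -> acc=7 shift=7 [end]
Varint 4: bytes[9:10] = 07 -> value 7 (1 byte(s))
  byte[10]=0x1E cont=0 payload=0x1E=30: acc |= 30<<0 -> acc=30 shift=7 [end]
Varint 5: bytes[10:11] = 1E -> value 30 (1 byte(s))
  byte[11]=0xEC cont=1 payload=0x6C=108: acc |= 108<<0 -> acc=108 shift=7
  byte[12]=0x40 cont=0 payload=0x40=64: acc |= 64<<7 -> acc=8300 shift=14 [end]
Varint 6: bytes[11:13] = EC 40 -> value 8300 (2 byte(s))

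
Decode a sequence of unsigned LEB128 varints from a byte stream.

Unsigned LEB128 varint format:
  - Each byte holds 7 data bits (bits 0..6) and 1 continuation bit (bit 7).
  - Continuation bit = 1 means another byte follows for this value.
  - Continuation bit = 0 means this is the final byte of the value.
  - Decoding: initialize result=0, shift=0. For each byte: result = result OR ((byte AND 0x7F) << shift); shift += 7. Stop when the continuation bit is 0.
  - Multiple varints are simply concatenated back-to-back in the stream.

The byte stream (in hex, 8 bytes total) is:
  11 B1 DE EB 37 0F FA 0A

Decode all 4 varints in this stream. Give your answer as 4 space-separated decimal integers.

Answer: 17 117108529 15 1402

Derivation:
  byte[0]=0x11 cont=0 payload=0x11=17: acc |= 17<<0 -> acc=17 shift=7 [end]
Varint 1: bytes[0:1] = 11 -> value 17 (1 byte(s))
  byte[1]=0xB1 cont=1 payload=0x31=49: acc |= 49<<0 -> acc=49 shift=7
  byte[2]=0xDE cont=1 payload=0x5E=94: acc |= 94<<7 -> acc=12081 shift=14
  byte[3]=0xEB cont=1 payload=0x6B=107: acc |= 107<<14 -> acc=1765169 shift=21
  byte[4]=0x37 cont=0 payload=0x37=55: acc |= 55<<21 -> acc=117108529 shift=28 [end]
Varint 2: bytes[1:5] = B1 DE EB 37 -> value 117108529 (4 byte(s))
  byte[5]=0x0F cont=0 payload=0x0F=15: acc |= 15<<0 -> acc=15 shift=7 [end]
Varint 3: bytes[5:6] = 0F -> value 15 (1 byte(s))
  byte[6]=0xFA cont=1 payload=0x7A=122: acc |= 122<<0 -> acc=122 shift=7
  byte[7]=0x0A cont=0 payload=0x0A=10: acc |= 10<<7 -> acc=1402 shift=14 [end]
Varint 4: bytes[6:8] = FA 0A -> value 1402 (2 byte(s))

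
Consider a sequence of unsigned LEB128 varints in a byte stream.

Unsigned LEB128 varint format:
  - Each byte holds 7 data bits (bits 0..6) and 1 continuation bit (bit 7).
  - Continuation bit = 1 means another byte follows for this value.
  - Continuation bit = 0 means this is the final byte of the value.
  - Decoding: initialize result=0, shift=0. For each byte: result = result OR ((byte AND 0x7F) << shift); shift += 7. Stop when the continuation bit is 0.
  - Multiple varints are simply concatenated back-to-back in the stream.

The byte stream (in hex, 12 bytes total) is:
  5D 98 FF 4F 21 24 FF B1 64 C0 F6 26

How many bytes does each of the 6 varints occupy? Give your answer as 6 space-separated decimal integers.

Answer: 1 3 1 1 3 3

Derivation:
  byte[0]=0x5D cont=0 payload=0x5D=93: acc |= 93<<0 -> acc=93 shift=7 [end]
Varint 1: bytes[0:1] = 5D -> value 93 (1 byte(s))
  byte[1]=0x98 cont=1 payload=0x18=24: acc |= 24<<0 -> acc=24 shift=7
  byte[2]=0xFF cont=1 payload=0x7F=127: acc |= 127<<7 -> acc=16280 shift=14
  byte[3]=0x4F cont=0 payload=0x4F=79: acc |= 79<<14 -> acc=1310616 shift=21 [end]
Varint 2: bytes[1:4] = 98 FF 4F -> value 1310616 (3 byte(s))
  byte[4]=0x21 cont=0 payload=0x21=33: acc |= 33<<0 -> acc=33 shift=7 [end]
Varint 3: bytes[4:5] = 21 -> value 33 (1 byte(s))
  byte[5]=0x24 cont=0 payload=0x24=36: acc |= 36<<0 -> acc=36 shift=7 [end]
Varint 4: bytes[5:6] = 24 -> value 36 (1 byte(s))
  byte[6]=0xFF cont=1 payload=0x7F=127: acc |= 127<<0 -> acc=127 shift=7
  byte[7]=0xB1 cont=1 payload=0x31=49: acc |= 49<<7 -> acc=6399 shift=14
  byte[8]=0x64 cont=0 payload=0x64=100: acc |= 100<<14 -> acc=1644799 shift=21 [end]
Varint 5: bytes[6:9] = FF B1 64 -> value 1644799 (3 byte(s))
  byte[9]=0xC0 cont=1 payload=0x40=64: acc |= 64<<0 -> acc=64 shift=7
  byte[10]=0xF6 cont=1 payload=0x76=118: acc |= 118<<7 -> acc=15168 shift=14
  byte[11]=0x26 cont=0 payload=0x26=38: acc |= 38<<14 -> acc=637760 shift=21 [end]
Varint 6: bytes[9:12] = C0 F6 26 -> value 637760 (3 byte(s))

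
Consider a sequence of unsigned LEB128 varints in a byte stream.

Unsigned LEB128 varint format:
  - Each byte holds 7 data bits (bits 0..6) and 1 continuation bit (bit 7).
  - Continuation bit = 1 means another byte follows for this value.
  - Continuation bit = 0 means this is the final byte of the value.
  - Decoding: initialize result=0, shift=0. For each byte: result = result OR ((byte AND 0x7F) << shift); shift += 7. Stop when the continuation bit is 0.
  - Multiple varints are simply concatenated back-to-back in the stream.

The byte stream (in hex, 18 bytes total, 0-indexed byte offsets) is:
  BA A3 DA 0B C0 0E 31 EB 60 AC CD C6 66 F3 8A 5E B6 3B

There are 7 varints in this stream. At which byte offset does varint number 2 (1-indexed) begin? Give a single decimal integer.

  byte[0]=0xBA cont=1 payload=0x3A=58: acc |= 58<<0 -> acc=58 shift=7
  byte[1]=0xA3 cont=1 payload=0x23=35: acc |= 35<<7 -> acc=4538 shift=14
  byte[2]=0xDA cont=1 payload=0x5A=90: acc |= 90<<14 -> acc=1479098 shift=21
  byte[3]=0x0B cont=0 payload=0x0B=11: acc |= 11<<21 -> acc=24547770 shift=28 [end]
Varint 1: bytes[0:4] = BA A3 DA 0B -> value 24547770 (4 byte(s))
  byte[4]=0xC0 cont=1 payload=0x40=64: acc |= 64<<0 -> acc=64 shift=7
  byte[5]=0x0E cont=0 payload=0x0E=14: acc |= 14<<7 -> acc=1856 shift=14 [end]
Varint 2: bytes[4:6] = C0 0E -> value 1856 (2 byte(s))
  byte[6]=0x31 cont=0 payload=0x31=49: acc |= 49<<0 -> acc=49 shift=7 [end]
Varint 3: bytes[6:7] = 31 -> value 49 (1 byte(s))
  byte[7]=0xEB cont=1 payload=0x6B=107: acc |= 107<<0 -> acc=107 shift=7
  byte[8]=0x60 cont=0 payload=0x60=96: acc |= 96<<7 -> acc=12395 shift=14 [end]
Varint 4: bytes[7:9] = EB 60 -> value 12395 (2 byte(s))
  byte[9]=0xAC cont=1 payload=0x2C=44: acc |= 44<<0 -> acc=44 shift=7
  byte[10]=0xCD cont=1 payload=0x4D=77: acc |= 77<<7 -> acc=9900 shift=14
  byte[11]=0xC6 cont=1 payload=0x46=70: acc |= 70<<14 -> acc=1156780 shift=21
  byte[12]=0x66 cont=0 payload=0x66=102: acc |= 102<<21 -> acc=215066284 shift=28 [end]
Varint 5: bytes[9:13] = AC CD C6 66 -> value 215066284 (4 byte(s))
  byte[13]=0xF3 cont=1 payload=0x73=115: acc |= 115<<0 -> acc=115 shift=7
  byte[14]=0x8A cont=1 payload=0x0A=10: acc |= 10<<7 -> acc=1395 shift=14
  byte[15]=0x5E cont=0 payload=0x5E=94: acc |= 94<<14 -> acc=1541491 shift=21 [end]
Varint 6: bytes[13:16] = F3 8A 5E -> value 1541491 (3 byte(s))
  byte[16]=0xB6 cont=1 payload=0x36=54: acc |= 54<<0 -> acc=54 shift=7
  byte[17]=0x3B cont=0 payload=0x3B=59: acc |= 59<<7 -> acc=7606 shift=14 [end]
Varint 7: bytes[16:18] = B6 3B -> value 7606 (2 byte(s))

Answer: 4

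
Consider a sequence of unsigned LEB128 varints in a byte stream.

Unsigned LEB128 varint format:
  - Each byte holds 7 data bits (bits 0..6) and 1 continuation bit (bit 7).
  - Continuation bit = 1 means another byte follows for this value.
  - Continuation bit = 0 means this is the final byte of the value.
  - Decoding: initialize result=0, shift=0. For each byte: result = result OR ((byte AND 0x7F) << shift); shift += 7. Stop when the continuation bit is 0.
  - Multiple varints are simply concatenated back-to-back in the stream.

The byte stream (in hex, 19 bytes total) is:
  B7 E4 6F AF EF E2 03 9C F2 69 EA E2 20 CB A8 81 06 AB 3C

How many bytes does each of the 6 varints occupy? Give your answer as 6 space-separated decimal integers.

  byte[0]=0xB7 cont=1 payload=0x37=55: acc |= 55<<0 -> acc=55 shift=7
  byte[1]=0xE4 cont=1 payload=0x64=100: acc |= 100<<7 -> acc=12855 shift=14
  byte[2]=0x6F cont=0 payload=0x6F=111: acc |= 111<<14 -> acc=1831479 shift=21 [end]
Varint 1: bytes[0:3] = B7 E4 6F -> value 1831479 (3 byte(s))
  byte[3]=0xAF cont=1 payload=0x2F=47: acc |= 47<<0 -> acc=47 shift=7
  byte[4]=0xEF cont=1 payload=0x6F=111: acc |= 111<<7 -> acc=14255 shift=14
  byte[5]=0xE2 cont=1 payload=0x62=98: acc |= 98<<14 -> acc=1619887 shift=21
  byte[6]=0x03 cont=0 payload=0x03=3: acc |= 3<<21 -> acc=7911343 shift=28 [end]
Varint 2: bytes[3:7] = AF EF E2 03 -> value 7911343 (4 byte(s))
  byte[7]=0x9C cont=1 payload=0x1C=28: acc |= 28<<0 -> acc=28 shift=7
  byte[8]=0xF2 cont=1 payload=0x72=114: acc |= 114<<7 -> acc=14620 shift=14
  byte[9]=0x69 cont=0 payload=0x69=105: acc |= 105<<14 -> acc=1734940 shift=21 [end]
Varint 3: bytes[7:10] = 9C F2 69 -> value 1734940 (3 byte(s))
  byte[10]=0xEA cont=1 payload=0x6A=106: acc |= 106<<0 -> acc=106 shift=7
  byte[11]=0xE2 cont=1 payload=0x62=98: acc |= 98<<7 -> acc=12650 shift=14
  byte[12]=0x20 cont=0 payload=0x20=32: acc |= 32<<14 -> acc=536938 shift=21 [end]
Varint 4: bytes[10:13] = EA E2 20 -> value 536938 (3 byte(s))
  byte[13]=0xCB cont=1 payload=0x4B=75: acc |= 75<<0 -> acc=75 shift=7
  byte[14]=0xA8 cont=1 payload=0x28=40: acc |= 40<<7 -> acc=5195 shift=14
  byte[15]=0x81 cont=1 payload=0x01=1: acc |= 1<<14 -> acc=21579 shift=21
  byte[16]=0x06 cont=0 payload=0x06=6: acc |= 6<<21 -> acc=12604491 shift=28 [end]
Varint 5: bytes[13:17] = CB A8 81 06 -> value 12604491 (4 byte(s))
  byte[17]=0xAB cont=1 payload=0x2B=43: acc |= 43<<0 -> acc=43 shift=7
  byte[18]=0x3C cont=0 payload=0x3C=60: acc |= 60<<7 -> acc=7723 shift=14 [end]
Varint 6: bytes[17:19] = AB 3C -> value 7723 (2 byte(s))

Answer: 3 4 3 3 4 2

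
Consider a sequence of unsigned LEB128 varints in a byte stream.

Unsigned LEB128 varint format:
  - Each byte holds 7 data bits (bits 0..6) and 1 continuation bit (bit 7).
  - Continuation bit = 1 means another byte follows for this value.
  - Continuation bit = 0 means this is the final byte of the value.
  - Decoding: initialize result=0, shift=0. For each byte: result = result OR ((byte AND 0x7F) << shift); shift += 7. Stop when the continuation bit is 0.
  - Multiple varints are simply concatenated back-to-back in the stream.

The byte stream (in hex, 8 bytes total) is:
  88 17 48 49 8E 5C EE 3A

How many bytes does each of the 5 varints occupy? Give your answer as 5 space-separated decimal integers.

  byte[0]=0x88 cont=1 payload=0x08=8: acc |= 8<<0 -> acc=8 shift=7
  byte[1]=0x17 cont=0 payload=0x17=23: acc |= 23<<7 -> acc=2952 shift=14 [end]
Varint 1: bytes[0:2] = 88 17 -> value 2952 (2 byte(s))
  byte[2]=0x48 cont=0 payload=0x48=72: acc |= 72<<0 -> acc=72 shift=7 [end]
Varint 2: bytes[2:3] = 48 -> value 72 (1 byte(s))
  byte[3]=0x49 cont=0 payload=0x49=73: acc |= 73<<0 -> acc=73 shift=7 [end]
Varint 3: bytes[3:4] = 49 -> value 73 (1 byte(s))
  byte[4]=0x8E cont=1 payload=0x0E=14: acc |= 14<<0 -> acc=14 shift=7
  byte[5]=0x5C cont=0 payload=0x5C=92: acc |= 92<<7 -> acc=11790 shift=14 [end]
Varint 4: bytes[4:6] = 8E 5C -> value 11790 (2 byte(s))
  byte[6]=0xEE cont=1 payload=0x6E=110: acc |= 110<<0 -> acc=110 shift=7
  byte[7]=0x3A cont=0 payload=0x3A=58: acc |= 58<<7 -> acc=7534 shift=14 [end]
Varint 5: bytes[6:8] = EE 3A -> value 7534 (2 byte(s))

Answer: 2 1 1 2 2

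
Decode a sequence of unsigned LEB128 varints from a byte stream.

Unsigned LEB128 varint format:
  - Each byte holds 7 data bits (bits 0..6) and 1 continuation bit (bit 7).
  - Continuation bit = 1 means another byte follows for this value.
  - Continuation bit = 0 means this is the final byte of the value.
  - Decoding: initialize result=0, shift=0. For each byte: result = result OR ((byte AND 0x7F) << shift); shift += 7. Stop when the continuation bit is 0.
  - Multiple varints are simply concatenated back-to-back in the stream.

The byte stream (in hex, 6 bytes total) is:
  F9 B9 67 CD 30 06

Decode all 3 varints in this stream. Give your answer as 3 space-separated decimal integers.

Answer: 1694969 6221 6

Derivation:
  byte[0]=0xF9 cont=1 payload=0x79=121: acc |= 121<<0 -> acc=121 shift=7
  byte[1]=0xB9 cont=1 payload=0x39=57: acc |= 57<<7 -> acc=7417 shift=14
  byte[2]=0x67 cont=0 payload=0x67=103: acc |= 103<<14 -> acc=1694969 shift=21 [end]
Varint 1: bytes[0:3] = F9 B9 67 -> value 1694969 (3 byte(s))
  byte[3]=0xCD cont=1 payload=0x4D=77: acc |= 77<<0 -> acc=77 shift=7
  byte[4]=0x30 cont=0 payload=0x30=48: acc |= 48<<7 -> acc=6221 shift=14 [end]
Varint 2: bytes[3:5] = CD 30 -> value 6221 (2 byte(s))
  byte[5]=0x06 cont=0 payload=0x06=6: acc |= 6<<0 -> acc=6 shift=7 [end]
Varint 3: bytes[5:6] = 06 -> value 6 (1 byte(s))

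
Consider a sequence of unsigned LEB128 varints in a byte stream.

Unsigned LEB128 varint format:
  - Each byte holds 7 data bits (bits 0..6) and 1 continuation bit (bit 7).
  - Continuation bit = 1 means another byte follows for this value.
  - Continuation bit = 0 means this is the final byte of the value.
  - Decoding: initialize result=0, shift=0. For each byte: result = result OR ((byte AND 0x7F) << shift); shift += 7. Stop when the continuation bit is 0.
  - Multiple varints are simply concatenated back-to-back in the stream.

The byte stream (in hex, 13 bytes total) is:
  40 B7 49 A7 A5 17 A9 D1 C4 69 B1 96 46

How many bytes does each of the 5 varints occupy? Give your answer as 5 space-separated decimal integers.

  byte[0]=0x40 cont=0 payload=0x40=64: acc |= 64<<0 -> acc=64 shift=7 [end]
Varint 1: bytes[0:1] = 40 -> value 64 (1 byte(s))
  byte[1]=0xB7 cont=1 payload=0x37=55: acc |= 55<<0 -> acc=55 shift=7
  byte[2]=0x49 cont=0 payload=0x49=73: acc |= 73<<7 -> acc=9399 shift=14 [end]
Varint 2: bytes[1:3] = B7 49 -> value 9399 (2 byte(s))
  byte[3]=0xA7 cont=1 payload=0x27=39: acc |= 39<<0 -> acc=39 shift=7
  byte[4]=0xA5 cont=1 payload=0x25=37: acc |= 37<<7 -> acc=4775 shift=14
  byte[5]=0x17 cont=0 payload=0x17=23: acc |= 23<<14 -> acc=381607 shift=21 [end]
Varint 3: bytes[3:6] = A7 A5 17 -> value 381607 (3 byte(s))
  byte[6]=0xA9 cont=1 payload=0x29=41: acc |= 41<<0 -> acc=41 shift=7
  byte[7]=0xD1 cont=1 payload=0x51=81: acc |= 81<<7 -> acc=10409 shift=14
  byte[8]=0xC4 cont=1 payload=0x44=68: acc |= 68<<14 -> acc=1124521 shift=21
  byte[9]=0x69 cont=0 payload=0x69=105: acc |= 105<<21 -> acc=221325481 shift=28 [end]
Varint 4: bytes[6:10] = A9 D1 C4 69 -> value 221325481 (4 byte(s))
  byte[10]=0xB1 cont=1 payload=0x31=49: acc |= 49<<0 -> acc=49 shift=7
  byte[11]=0x96 cont=1 payload=0x16=22: acc |= 22<<7 -> acc=2865 shift=14
  byte[12]=0x46 cont=0 payload=0x46=70: acc |= 70<<14 -> acc=1149745 shift=21 [end]
Varint 5: bytes[10:13] = B1 96 46 -> value 1149745 (3 byte(s))

Answer: 1 2 3 4 3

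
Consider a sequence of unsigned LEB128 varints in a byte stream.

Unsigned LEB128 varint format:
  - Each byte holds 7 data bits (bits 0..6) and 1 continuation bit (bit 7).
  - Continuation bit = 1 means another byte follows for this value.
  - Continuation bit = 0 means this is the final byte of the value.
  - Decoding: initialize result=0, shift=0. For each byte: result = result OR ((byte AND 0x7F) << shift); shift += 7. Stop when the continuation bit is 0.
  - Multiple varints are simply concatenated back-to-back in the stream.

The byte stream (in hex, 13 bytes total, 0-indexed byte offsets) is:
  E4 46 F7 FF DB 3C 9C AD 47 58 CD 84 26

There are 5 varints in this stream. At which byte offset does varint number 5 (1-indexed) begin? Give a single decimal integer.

  byte[0]=0xE4 cont=1 payload=0x64=100: acc |= 100<<0 -> acc=100 shift=7
  byte[1]=0x46 cont=0 payload=0x46=70: acc |= 70<<7 -> acc=9060 shift=14 [end]
Varint 1: bytes[0:2] = E4 46 -> value 9060 (2 byte(s))
  byte[2]=0xF7 cont=1 payload=0x77=119: acc |= 119<<0 -> acc=119 shift=7
  byte[3]=0xFF cont=1 payload=0x7F=127: acc |= 127<<7 -> acc=16375 shift=14
  byte[4]=0xDB cont=1 payload=0x5B=91: acc |= 91<<14 -> acc=1507319 shift=21
  byte[5]=0x3C cont=0 payload=0x3C=60: acc |= 60<<21 -> acc=127336439 shift=28 [end]
Varint 2: bytes[2:6] = F7 FF DB 3C -> value 127336439 (4 byte(s))
  byte[6]=0x9C cont=1 payload=0x1C=28: acc |= 28<<0 -> acc=28 shift=7
  byte[7]=0xAD cont=1 payload=0x2D=45: acc |= 45<<7 -> acc=5788 shift=14
  byte[8]=0x47 cont=0 payload=0x47=71: acc |= 71<<14 -> acc=1169052 shift=21 [end]
Varint 3: bytes[6:9] = 9C AD 47 -> value 1169052 (3 byte(s))
  byte[9]=0x58 cont=0 payload=0x58=88: acc |= 88<<0 -> acc=88 shift=7 [end]
Varint 4: bytes[9:10] = 58 -> value 88 (1 byte(s))
  byte[10]=0xCD cont=1 payload=0x4D=77: acc |= 77<<0 -> acc=77 shift=7
  byte[11]=0x84 cont=1 payload=0x04=4: acc |= 4<<7 -> acc=589 shift=14
  byte[12]=0x26 cont=0 payload=0x26=38: acc |= 38<<14 -> acc=623181 shift=21 [end]
Varint 5: bytes[10:13] = CD 84 26 -> value 623181 (3 byte(s))

Answer: 10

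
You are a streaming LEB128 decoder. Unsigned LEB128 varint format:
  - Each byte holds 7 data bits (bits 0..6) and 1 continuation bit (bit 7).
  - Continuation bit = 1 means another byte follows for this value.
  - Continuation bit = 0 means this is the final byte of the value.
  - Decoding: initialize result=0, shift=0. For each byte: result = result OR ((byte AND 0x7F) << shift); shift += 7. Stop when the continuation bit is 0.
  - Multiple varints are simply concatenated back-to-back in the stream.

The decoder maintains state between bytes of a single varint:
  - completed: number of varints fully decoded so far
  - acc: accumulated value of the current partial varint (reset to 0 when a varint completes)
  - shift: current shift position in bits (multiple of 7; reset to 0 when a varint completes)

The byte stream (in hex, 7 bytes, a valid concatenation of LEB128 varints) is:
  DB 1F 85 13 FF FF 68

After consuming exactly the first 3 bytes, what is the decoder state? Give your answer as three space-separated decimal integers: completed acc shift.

byte[0]=0xDB cont=1 payload=0x5B: acc |= 91<<0 -> completed=0 acc=91 shift=7
byte[1]=0x1F cont=0 payload=0x1F: varint #1 complete (value=4059); reset -> completed=1 acc=0 shift=0
byte[2]=0x85 cont=1 payload=0x05: acc |= 5<<0 -> completed=1 acc=5 shift=7

Answer: 1 5 7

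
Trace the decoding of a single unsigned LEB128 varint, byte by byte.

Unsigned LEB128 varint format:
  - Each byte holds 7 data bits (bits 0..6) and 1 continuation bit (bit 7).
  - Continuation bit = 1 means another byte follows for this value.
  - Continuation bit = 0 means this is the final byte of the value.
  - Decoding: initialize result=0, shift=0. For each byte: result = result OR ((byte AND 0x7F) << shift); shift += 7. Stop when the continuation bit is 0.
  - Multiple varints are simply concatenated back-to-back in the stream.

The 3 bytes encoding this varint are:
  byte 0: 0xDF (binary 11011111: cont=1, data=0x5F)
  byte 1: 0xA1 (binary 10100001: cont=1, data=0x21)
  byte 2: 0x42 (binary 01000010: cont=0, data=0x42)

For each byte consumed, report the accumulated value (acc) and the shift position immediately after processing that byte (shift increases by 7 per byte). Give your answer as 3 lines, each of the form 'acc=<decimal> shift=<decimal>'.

Answer: acc=95 shift=7
acc=4319 shift=14
acc=1085663 shift=21

Derivation:
byte 0=0xDF: payload=0x5F=95, contrib = 95<<0 = 95; acc -> 95, shift -> 7
byte 1=0xA1: payload=0x21=33, contrib = 33<<7 = 4224; acc -> 4319, shift -> 14
byte 2=0x42: payload=0x42=66, contrib = 66<<14 = 1081344; acc -> 1085663, shift -> 21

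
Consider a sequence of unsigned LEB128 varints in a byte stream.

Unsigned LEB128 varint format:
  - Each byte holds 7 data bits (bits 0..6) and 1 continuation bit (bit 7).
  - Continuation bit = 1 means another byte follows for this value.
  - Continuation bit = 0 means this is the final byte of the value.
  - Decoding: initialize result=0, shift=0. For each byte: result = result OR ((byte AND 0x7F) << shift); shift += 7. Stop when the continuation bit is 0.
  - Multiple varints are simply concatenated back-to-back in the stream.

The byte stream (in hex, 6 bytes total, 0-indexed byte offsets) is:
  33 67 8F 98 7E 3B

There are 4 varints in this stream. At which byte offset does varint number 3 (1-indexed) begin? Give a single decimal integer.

  byte[0]=0x33 cont=0 payload=0x33=51: acc |= 51<<0 -> acc=51 shift=7 [end]
Varint 1: bytes[0:1] = 33 -> value 51 (1 byte(s))
  byte[1]=0x67 cont=0 payload=0x67=103: acc |= 103<<0 -> acc=103 shift=7 [end]
Varint 2: bytes[1:2] = 67 -> value 103 (1 byte(s))
  byte[2]=0x8F cont=1 payload=0x0F=15: acc |= 15<<0 -> acc=15 shift=7
  byte[3]=0x98 cont=1 payload=0x18=24: acc |= 24<<7 -> acc=3087 shift=14
  byte[4]=0x7E cont=0 payload=0x7E=126: acc |= 126<<14 -> acc=2067471 shift=21 [end]
Varint 3: bytes[2:5] = 8F 98 7E -> value 2067471 (3 byte(s))
  byte[5]=0x3B cont=0 payload=0x3B=59: acc |= 59<<0 -> acc=59 shift=7 [end]
Varint 4: bytes[5:6] = 3B -> value 59 (1 byte(s))

Answer: 2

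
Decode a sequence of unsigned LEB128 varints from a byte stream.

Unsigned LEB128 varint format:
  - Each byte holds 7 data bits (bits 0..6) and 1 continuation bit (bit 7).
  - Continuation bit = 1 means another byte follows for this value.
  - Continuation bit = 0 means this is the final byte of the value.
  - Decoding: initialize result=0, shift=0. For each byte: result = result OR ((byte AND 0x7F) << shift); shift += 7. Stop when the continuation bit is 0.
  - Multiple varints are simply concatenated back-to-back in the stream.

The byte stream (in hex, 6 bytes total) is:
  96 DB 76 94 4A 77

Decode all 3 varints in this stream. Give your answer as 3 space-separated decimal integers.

Answer: 1944982 9492 119

Derivation:
  byte[0]=0x96 cont=1 payload=0x16=22: acc |= 22<<0 -> acc=22 shift=7
  byte[1]=0xDB cont=1 payload=0x5B=91: acc |= 91<<7 -> acc=11670 shift=14
  byte[2]=0x76 cont=0 payload=0x76=118: acc |= 118<<14 -> acc=1944982 shift=21 [end]
Varint 1: bytes[0:3] = 96 DB 76 -> value 1944982 (3 byte(s))
  byte[3]=0x94 cont=1 payload=0x14=20: acc |= 20<<0 -> acc=20 shift=7
  byte[4]=0x4A cont=0 payload=0x4A=74: acc |= 74<<7 -> acc=9492 shift=14 [end]
Varint 2: bytes[3:5] = 94 4A -> value 9492 (2 byte(s))
  byte[5]=0x77 cont=0 payload=0x77=119: acc |= 119<<0 -> acc=119 shift=7 [end]
Varint 3: bytes[5:6] = 77 -> value 119 (1 byte(s))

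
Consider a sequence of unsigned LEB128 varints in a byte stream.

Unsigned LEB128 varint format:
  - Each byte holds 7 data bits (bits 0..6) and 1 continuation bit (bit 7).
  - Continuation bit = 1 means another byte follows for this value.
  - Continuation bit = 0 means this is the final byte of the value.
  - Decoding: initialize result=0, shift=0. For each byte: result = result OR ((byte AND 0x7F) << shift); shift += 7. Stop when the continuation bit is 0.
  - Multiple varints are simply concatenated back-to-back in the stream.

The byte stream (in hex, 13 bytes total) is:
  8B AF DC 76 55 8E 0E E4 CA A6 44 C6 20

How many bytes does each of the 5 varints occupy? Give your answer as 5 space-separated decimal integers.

Answer: 4 1 2 4 2

Derivation:
  byte[0]=0x8B cont=1 payload=0x0B=11: acc |= 11<<0 -> acc=11 shift=7
  byte[1]=0xAF cont=1 payload=0x2F=47: acc |= 47<<7 -> acc=6027 shift=14
  byte[2]=0xDC cont=1 payload=0x5C=92: acc |= 92<<14 -> acc=1513355 shift=21
  byte[3]=0x76 cont=0 payload=0x76=118: acc |= 118<<21 -> acc=248977291 shift=28 [end]
Varint 1: bytes[0:4] = 8B AF DC 76 -> value 248977291 (4 byte(s))
  byte[4]=0x55 cont=0 payload=0x55=85: acc |= 85<<0 -> acc=85 shift=7 [end]
Varint 2: bytes[4:5] = 55 -> value 85 (1 byte(s))
  byte[5]=0x8E cont=1 payload=0x0E=14: acc |= 14<<0 -> acc=14 shift=7
  byte[6]=0x0E cont=0 payload=0x0E=14: acc |= 14<<7 -> acc=1806 shift=14 [end]
Varint 3: bytes[5:7] = 8E 0E -> value 1806 (2 byte(s))
  byte[7]=0xE4 cont=1 payload=0x64=100: acc |= 100<<0 -> acc=100 shift=7
  byte[8]=0xCA cont=1 payload=0x4A=74: acc |= 74<<7 -> acc=9572 shift=14
  byte[9]=0xA6 cont=1 payload=0x26=38: acc |= 38<<14 -> acc=632164 shift=21
  byte[10]=0x44 cont=0 payload=0x44=68: acc |= 68<<21 -> acc=143238500 shift=28 [end]
Varint 4: bytes[7:11] = E4 CA A6 44 -> value 143238500 (4 byte(s))
  byte[11]=0xC6 cont=1 payload=0x46=70: acc |= 70<<0 -> acc=70 shift=7
  byte[12]=0x20 cont=0 payload=0x20=32: acc |= 32<<7 -> acc=4166 shift=14 [end]
Varint 5: bytes[11:13] = C6 20 -> value 4166 (2 byte(s))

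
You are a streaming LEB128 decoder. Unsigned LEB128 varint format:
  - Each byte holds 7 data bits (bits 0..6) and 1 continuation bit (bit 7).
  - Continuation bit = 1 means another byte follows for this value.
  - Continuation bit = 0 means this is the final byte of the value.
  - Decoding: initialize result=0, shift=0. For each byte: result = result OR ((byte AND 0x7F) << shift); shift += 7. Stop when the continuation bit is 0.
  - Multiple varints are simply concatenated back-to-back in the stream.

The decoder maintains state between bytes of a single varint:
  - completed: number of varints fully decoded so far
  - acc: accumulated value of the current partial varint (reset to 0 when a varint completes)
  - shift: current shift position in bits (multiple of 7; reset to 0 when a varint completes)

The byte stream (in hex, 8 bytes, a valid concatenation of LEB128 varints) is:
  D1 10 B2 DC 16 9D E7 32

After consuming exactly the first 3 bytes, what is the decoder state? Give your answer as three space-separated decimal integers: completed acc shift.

byte[0]=0xD1 cont=1 payload=0x51: acc |= 81<<0 -> completed=0 acc=81 shift=7
byte[1]=0x10 cont=0 payload=0x10: varint #1 complete (value=2129); reset -> completed=1 acc=0 shift=0
byte[2]=0xB2 cont=1 payload=0x32: acc |= 50<<0 -> completed=1 acc=50 shift=7

Answer: 1 50 7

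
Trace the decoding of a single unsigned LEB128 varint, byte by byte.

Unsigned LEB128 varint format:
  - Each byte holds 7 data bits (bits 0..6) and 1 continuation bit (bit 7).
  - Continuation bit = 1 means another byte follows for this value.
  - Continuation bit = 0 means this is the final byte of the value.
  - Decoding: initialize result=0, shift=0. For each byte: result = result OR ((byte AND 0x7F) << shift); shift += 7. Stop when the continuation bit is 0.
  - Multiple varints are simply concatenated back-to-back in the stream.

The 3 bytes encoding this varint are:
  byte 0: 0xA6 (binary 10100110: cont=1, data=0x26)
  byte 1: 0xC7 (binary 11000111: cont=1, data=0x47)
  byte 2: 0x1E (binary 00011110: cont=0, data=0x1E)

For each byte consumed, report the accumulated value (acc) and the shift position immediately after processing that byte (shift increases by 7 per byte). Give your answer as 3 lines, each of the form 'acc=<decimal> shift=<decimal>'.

Answer: acc=38 shift=7
acc=9126 shift=14
acc=500646 shift=21

Derivation:
byte 0=0xA6: payload=0x26=38, contrib = 38<<0 = 38; acc -> 38, shift -> 7
byte 1=0xC7: payload=0x47=71, contrib = 71<<7 = 9088; acc -> 9126, shift -> 14
byte 2=0x1E: payload=0x1E=30, contrib = 30<<14 = 491520; acc -> 500646, shift -> 21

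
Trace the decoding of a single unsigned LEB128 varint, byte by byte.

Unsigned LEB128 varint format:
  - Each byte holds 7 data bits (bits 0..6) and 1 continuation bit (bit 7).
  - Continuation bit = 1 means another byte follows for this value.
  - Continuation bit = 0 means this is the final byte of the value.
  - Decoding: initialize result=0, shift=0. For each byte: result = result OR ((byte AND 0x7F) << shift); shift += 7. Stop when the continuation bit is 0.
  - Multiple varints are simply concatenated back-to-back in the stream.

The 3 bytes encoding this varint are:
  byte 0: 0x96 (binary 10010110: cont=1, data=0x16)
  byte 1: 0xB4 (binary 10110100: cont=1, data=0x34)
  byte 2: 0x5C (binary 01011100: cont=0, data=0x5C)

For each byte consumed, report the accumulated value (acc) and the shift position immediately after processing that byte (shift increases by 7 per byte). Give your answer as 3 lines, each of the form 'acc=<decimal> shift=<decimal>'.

Answer: acc=22 shift=7
acc=6678 shift=14
acc=1514006 shift=21

Derivation:
byte 0=0x96: payload=0x16=22, contrib = 22<<0 = 22; acc -> 22, shift -> 7
byte 1=0xB4: payload=0x34=52, contrib = 52<<7 = 6656; acc -> 6678, shift -> 14
byte 2=0x5C: payload=0x5C=92, contrib = 92<<14 = 1507328; acc -> 1514006, shift -> 21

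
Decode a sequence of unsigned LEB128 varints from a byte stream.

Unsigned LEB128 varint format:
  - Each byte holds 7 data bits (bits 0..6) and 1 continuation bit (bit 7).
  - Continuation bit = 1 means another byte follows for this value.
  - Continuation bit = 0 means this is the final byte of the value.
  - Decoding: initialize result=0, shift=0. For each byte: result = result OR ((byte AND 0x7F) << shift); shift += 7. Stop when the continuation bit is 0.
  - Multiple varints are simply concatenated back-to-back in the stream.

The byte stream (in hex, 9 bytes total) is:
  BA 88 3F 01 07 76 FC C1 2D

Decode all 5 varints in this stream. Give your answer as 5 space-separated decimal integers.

  byte[0]=0xBA cont=1 payload=0x3A=58: acc |= 58<<0 -> acc=58 shift=7
  byte[1]=0x88 cont=1 payload=0x08=8: acc |= 8<<7 -> acc=1082 shift=14
  byte[2]=0x3F cont=0 payload=0x3F=63: acc |= 63<<14 -> acc=1033274 shift=21 [end]
Varint 1: bytes[0:3] = BA 88 3F -> value 1033274 (3 byte(s))
  byte[3]=0x01 cont=0 payload=0x01=1: acc |= 1<<0 -> acc=1 shift=7 [end]
Varint 2: bytes[3:4] = 01 -> value 1 (1 byte(s))
  byte[4]=0x07 cont=0 payload=0x07=7: acc |= 7<<0 -> acc=7 shift=7 [end]
Varint 3: bytes[4:5] = 07 -> value 7 (1 byte(s))
  byte[5]=0x76 cont=0 payload=0x76=118: acc |= 118<<0 -> acc=118 shift=7 [end]
Varint 4: bytes[5:6] = 76 -> value 118 (1 byte(s))
  byte[6]=0xFC cont=1 payload=0x7C=124: acc |= 124<<0 -> acc=124 shift=7
  byte[7]=0xC1 cont=1 payload=0x41=65: acc |= 65<<7 -> acc=8444 shift=14
  byte[8]=0x2D cont=0 payload=0x2D=45: acc |= 45<<14 -> acc=745724 shift=21 [end]
Varint 5: bytes[6:9] = FC C1 2D -> value 745724 (3 byte(s))

Answer: 1033274 1 7 118 745724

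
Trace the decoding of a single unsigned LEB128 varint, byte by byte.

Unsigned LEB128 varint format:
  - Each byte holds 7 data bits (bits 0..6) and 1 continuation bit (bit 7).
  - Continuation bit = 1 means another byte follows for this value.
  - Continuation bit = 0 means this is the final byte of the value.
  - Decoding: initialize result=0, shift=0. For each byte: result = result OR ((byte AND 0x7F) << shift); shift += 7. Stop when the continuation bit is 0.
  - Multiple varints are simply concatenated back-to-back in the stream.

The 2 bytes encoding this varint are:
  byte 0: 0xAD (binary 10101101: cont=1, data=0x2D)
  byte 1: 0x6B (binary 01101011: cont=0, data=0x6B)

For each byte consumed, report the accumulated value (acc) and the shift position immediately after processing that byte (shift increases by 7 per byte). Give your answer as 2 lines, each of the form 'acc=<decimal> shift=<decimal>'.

byte 0=0xAD: payload=0x2D=45, contrib = 45<<0 = 45; acc -> 45, shift -> 7
byte 1=0x6B: payload=0x6B=107, contrib = 107<<7 = 13696; acc -> 13741, shift -> 14

Answer: acc=45 shift=7
acc=13741 shift=14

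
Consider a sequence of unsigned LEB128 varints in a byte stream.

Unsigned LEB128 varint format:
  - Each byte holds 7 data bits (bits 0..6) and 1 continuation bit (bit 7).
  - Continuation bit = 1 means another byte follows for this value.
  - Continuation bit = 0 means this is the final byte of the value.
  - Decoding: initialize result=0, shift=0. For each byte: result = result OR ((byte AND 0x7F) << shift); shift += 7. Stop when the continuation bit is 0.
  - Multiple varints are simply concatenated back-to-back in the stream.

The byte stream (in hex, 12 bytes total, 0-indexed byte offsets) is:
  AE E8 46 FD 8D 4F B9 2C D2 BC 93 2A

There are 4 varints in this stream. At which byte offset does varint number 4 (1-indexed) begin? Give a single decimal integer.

  byte[0]=0xAE cont=1 payload=0x2E=46: acc |= 46<<0 -> acc=46 shift=7
  byte[1]=0xE8 cont=1 payload=0x68=104: acc |= 104<<7 -> acc=13358 shift=14
  byte[2]=0x46 cont=0 payload=0x46=70: acc |= 70<<14 -> acc=1160238 shift=21 [end]
Varint 1: bytes[0:3] = AE E8 46 -> value 1160238 (3 byte(s))
  byte[3]=0xFD cont=1 payload=0x7D=125: acc |= 125<<0 -> acc=125 shift=7
  byte[4]=0x8D cont=1 payload=0x0D=13: acc |= 13<<7 -> acc=1789 shift=14
  byte[5]=0x4F cont=0 payload=0x4F=79: acc |= 79<<14 -> acc=1296125 shift=21 [end]
Varint 2: bytes[3:6] = FD 8D 4F -> value 1296125 (3 byte(s))
  byte[6]=0xB9 cont=1 payload=0x39=57: acc |= 57<<0 -> acc=57 shift=7
  byte[7]=0x2C cont=0 payload=0x2C=44: acc |= 44<<7 -> acc=5689 shift=14 [end]
Varint 3: bytes[6:8] = B9 2C -> value 5689 (2 byte(s))
  byte[8]=0xD2 cont=1 payload=0x52=82: acc |= 82<<0 -> acc=82 shift=7
  byte[9]=0xBC cont=1 payload=0x3C=60: acc |= 60<<7 -> acc=7762 shift=14
  byte[10]=0x93 cont=1 payload=0x13=19: acc |= 19<<14 -> acc=319058 shift=21
  byte[11]=0x2A cont=0 payload=0x2A=42: acc |= 42<<21 -> acc=88399442 shift=28 [end]
Varint 4: bytes[8:12] = D2 BC 93 2A -> value 88399442 (4 byte(s))

Answer: 8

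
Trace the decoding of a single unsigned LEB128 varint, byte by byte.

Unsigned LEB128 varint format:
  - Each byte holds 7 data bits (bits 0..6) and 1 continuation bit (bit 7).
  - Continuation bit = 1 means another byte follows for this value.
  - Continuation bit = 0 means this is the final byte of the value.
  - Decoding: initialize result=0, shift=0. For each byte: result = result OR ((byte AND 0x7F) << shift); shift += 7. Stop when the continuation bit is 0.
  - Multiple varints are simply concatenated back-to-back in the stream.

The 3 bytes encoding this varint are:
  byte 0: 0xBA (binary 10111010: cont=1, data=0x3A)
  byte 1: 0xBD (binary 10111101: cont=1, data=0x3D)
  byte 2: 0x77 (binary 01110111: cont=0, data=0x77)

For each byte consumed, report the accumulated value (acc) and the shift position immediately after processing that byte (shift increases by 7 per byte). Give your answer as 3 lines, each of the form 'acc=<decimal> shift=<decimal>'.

Answer: acc=58 shift=7
acc=7866 shift=14
acc=1957562 shift=21

Derivation:
byte 0=0xBA: payload=0x3A=58, contrib = 58<<0 = 58; acc -> 58, shift -> 7
byte 1=0xBD: payload=0x3D=61, contrib = 61<<7 = 7808; acc -> 7866, shift -> 14
byte 2=0x77: payload=0x77=119, contrib = 119<<14 = 1949696; acc -> 1957562, shift -> 21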